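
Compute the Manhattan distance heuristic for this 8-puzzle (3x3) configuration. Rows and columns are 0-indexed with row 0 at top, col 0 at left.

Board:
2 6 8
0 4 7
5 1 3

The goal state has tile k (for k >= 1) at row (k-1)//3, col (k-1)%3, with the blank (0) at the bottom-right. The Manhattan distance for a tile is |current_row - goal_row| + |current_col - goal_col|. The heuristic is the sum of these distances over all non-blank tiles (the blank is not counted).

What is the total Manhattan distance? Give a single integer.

Tile 2: (0,0)->(0,1) = 1
Tile 6: (0,1)->(1,2) = 2
Tile 8: (0,2)->(2,1) = 3
Tile 4: (1,1)->(1,0) = 1
Tile 7: (1,2)->(2,0) = 3
Tile 5: (2,0)->(1,1) = 2
Tile 1: (2,1)->(0,0) = 3
Tile 3: (2,2)->(0,2) = 2
Sum: 1 + 2 + 3 + 1 + 3 + 2 + 3 + 2 = 17

Answer: 17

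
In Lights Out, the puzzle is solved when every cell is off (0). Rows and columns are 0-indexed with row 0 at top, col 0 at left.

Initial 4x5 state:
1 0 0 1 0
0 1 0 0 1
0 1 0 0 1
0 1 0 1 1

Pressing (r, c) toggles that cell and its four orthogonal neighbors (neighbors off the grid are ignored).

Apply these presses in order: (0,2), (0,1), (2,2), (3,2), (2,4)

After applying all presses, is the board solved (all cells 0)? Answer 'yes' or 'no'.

Answer: yes

Derivation:
After press 1 at (0,2):
1 1 1 0 0
0 1 1 0 1
0 1 0 0 1
0 1 0 1 1

After press 2 at (0,1):
0 0 0 0 0
0 0 1 0 1
0 1 0 0 1
0 1 0 1 1

After press 3 at (2,2):
0 0 0 0 0
0 0 0 0 1
0 0 1 1 1
0 1 1 1 1

After press 4 at (3,2):
0 0 0 0 0
0 0 0 0 1
0 0 0 1 1
0 0 0 0 1

After press 5 at (2,4):
0 0 0 0 0
0 0 0 0 0
0 0 0 0 0
0 0 0 0 0

Lights still on: 0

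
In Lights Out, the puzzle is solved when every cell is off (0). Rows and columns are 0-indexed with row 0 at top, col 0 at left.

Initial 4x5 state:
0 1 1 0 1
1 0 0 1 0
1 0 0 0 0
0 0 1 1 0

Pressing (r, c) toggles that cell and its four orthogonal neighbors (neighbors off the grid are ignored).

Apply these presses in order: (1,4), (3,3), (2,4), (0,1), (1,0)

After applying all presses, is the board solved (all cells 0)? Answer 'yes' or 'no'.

After press 1 at (1,4):
0 1 1 0 0
1 0 0 0 1
1 0 0 0 1
0 0 1 1 0

After press 2 at (3,3):
0 1 1 0 0
1 0 0 0 1
1 0 0 1 1
0 0 0 0 1

After press 3 at (2,4):
0 1 1 0 0
1 0 0 0 0
1 0 0 0 0
0 0 0 0 0

After press 4 at (0,1):
1 0 0 0 0
1 1 0 0 0
1 0 0 0 0
0 0 0 0 0

After press 5 at (1,0):
0 0 0 0 0
0 0 0 0 0
0 0 0 0 0
0 0 0 0 0

Lights still on: 0

Answer: yes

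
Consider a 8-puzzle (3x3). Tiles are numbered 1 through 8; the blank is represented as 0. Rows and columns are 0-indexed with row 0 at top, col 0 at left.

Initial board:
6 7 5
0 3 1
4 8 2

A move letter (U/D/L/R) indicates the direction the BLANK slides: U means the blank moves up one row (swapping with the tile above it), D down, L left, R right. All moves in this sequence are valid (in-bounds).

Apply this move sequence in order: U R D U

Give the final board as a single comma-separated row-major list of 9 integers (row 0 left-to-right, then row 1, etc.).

After move 1 (U):
0 7 5
6 3 1
4 8 2

After move 2 (R):
7 0 5
6 3 1
4 8 2

After move 3 (D):
7 3 5
6 0 1
4 8 2

After move 4 (U):
7 0 5
6 3 1
4 8 2

Answer: 7, 0, 5, 6, 3, 1, 4, 8, 2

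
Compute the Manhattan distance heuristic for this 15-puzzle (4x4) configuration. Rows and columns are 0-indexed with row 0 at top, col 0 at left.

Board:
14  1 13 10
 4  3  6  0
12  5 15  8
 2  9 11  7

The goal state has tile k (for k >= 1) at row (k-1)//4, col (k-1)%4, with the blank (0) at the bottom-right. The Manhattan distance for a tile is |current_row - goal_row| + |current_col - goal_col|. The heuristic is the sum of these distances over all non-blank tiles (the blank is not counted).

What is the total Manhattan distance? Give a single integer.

Tile 14: at (0,0), goal (3,1), distance |0-3|+|0-1| = 4
Tile 1: at (0,1), goal (0,0), distance |0-0|+|1-0| = 1
Tile 13: at (0,2), goal (3,0), distance |0-3|+|2-0| = 5
Tile 10: at (0,3), goal (2,1), distance |0-2|+|3-1| = 4
Tile 4: at (1,0), goal (0,3), distance |1-0|+|0-3| = 4
Tile 3: at (1,1), goal (0,2), distance |1-0|+|1-2| = 2
Tile 6: at (1,2), goal (1,1), distance |1-1|+|2-1| = 1
Tile 12: at (2,0), goal (2,3), distance |2-2|+|0-3| = 3
Tile 5: at (2,1), goal (1,0), distance |2-1|+|1-0| = 2
Tile 15: at (2,2), goal (3,2), distance |2-3|+|2-2| = 1
Tile 8: at (2,3), goal (1,3), distance |2-1|+|3-3| = 1
Tile 2: at (3,0), goal (0,1), distance |3-0|+|0-1| = 4
Tile 9: at (3,1), goal (2,0), distance |3-2|+|1-0| = 2
Tile 11: at (3,2), goal (2,2), distance |3-2|+|2-2| = 1
Tile 7: at (3,3), goal (1,2), distance |3-1|+|3-2| = 3
Sum: 4 + 1 + 5 + 4 + 4 + 2 + 1 + 3 + 2 + 1 + 1 + 4 + 2 + 1 + 3 = 38

Answer: 38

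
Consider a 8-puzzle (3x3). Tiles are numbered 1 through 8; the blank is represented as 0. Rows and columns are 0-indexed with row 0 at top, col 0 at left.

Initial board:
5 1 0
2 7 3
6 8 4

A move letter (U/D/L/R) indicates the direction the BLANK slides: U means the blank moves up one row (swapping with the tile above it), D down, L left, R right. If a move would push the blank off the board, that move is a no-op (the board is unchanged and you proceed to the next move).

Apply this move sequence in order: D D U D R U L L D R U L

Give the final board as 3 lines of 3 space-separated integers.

After move 1 (D):
5 1 3
2 7 0
6 8 4

After move 2 (D):
5 1 3
2 7 4
6 8 0

After move 3 (U):
5 1 3
2 7 0
6 8 4

After move 4 (D):
5 1 3
2 7 4
6 8 0

After move 5 (R):
5 1 3
2 7 4
6 8 0

After move 6 (U):
5 1 3
2 7 0
6 8 4

After move 7 (L):
5 1 3
2 0 7
6 8 4

After move 8 (L):
5 1 3
0 2 7
6 8 4

After move 9 (D):
5 1 3
6 2 7
0 8 4

After move 10 (R):
5 1 3
6 2 7
8 0 4

After move 11 (U):
5 1 3
6 0 7
8 2 4

After move 12 (L):
5 1 3
0 6 7
8 2 4

Answer: 5 1 3
0 6 7
8 2 4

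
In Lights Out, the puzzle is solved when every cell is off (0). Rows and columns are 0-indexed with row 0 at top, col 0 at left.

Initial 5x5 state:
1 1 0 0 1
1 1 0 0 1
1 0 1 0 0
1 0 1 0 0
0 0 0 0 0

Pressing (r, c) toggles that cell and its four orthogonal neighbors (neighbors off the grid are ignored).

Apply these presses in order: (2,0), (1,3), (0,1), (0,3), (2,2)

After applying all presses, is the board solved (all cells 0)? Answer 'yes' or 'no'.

After press 1 at (2,0):
1 1 0 0 1
0 1 0 0 1
0 1 1 0 0
0 0 1 0 0
0 0 0 0 0

After press 2 at (1,3):
1 1 0 1 1
0 1 1 1 0
0 1 1 1 0
0 0 1 0 0
0 0 0 0 0

After press 3 at (0,1):
0 0 1 1 1
0 0 1 1 0
0 1 1 1 0
0 0 1 0 0
0 0 0 0 0

After press 4 at (0,3):
0 0 0 0 0
0 0 1 0 0
0 1 1 1 0
0 0 1 0 0
0 0 0 0 0

After press 5 at (2,2):
0 0 0 0 0
0 0 0 0 0
0 0 0 0 0
0 0 0 0 0
0 0 0 0 0

Lights still on: 0

Answer: yes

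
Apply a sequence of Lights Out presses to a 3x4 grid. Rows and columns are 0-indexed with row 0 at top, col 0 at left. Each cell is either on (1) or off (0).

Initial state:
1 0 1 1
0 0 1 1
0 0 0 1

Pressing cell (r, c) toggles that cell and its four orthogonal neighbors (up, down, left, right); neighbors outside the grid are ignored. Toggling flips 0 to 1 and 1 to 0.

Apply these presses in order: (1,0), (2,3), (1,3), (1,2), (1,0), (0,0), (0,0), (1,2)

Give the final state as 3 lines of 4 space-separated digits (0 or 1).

Answer: 1 0 1 0
0 0 0 1
0 0 1 1

Derivation:
After press 1 at (1,0):
0 0 1 1
1 1 1 1
1 0 0 1

After press 2 at (2,3):
0 0 1 1
1 1 1 0
1 0 1 0

After press 3 at (1,3):
0 0 1 0
1 1 0 1
1 0 1 1

After press 4 at (1,2):
0 0 0 0
1 0 1 0
1 0 0 1

After press 5 at (1,0):
1 0 0 0
0 1 1 0
0 0 0 1

After press 6 at (0,0):
0 1 0 0
1 1 1 0
0 0 0 1

After press 7 at (0,0):
1 0 0 0
0 1 1 0
0 0 0 1

After press 8 at (1,2):
1 0 1 0
0 0 0 1
0 0 1 1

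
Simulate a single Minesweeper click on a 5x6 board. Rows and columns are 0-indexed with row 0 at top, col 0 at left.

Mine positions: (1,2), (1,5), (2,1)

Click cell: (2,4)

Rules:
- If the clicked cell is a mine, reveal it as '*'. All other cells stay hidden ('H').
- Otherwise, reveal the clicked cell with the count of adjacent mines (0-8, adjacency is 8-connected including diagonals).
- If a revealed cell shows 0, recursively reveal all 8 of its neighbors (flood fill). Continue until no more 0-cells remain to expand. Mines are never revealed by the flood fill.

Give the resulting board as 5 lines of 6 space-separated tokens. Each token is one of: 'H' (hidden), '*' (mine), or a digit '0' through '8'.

H H H H H H
H H H H H H
H H H H 1 H
H H H H H H
H H H H H H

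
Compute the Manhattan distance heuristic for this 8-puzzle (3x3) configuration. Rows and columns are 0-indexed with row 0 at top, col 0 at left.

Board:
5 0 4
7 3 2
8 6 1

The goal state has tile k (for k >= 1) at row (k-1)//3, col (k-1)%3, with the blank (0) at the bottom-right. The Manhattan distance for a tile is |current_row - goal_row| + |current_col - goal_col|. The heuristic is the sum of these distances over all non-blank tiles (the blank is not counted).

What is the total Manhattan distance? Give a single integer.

Answer: 17

Derivation:
Tile 5: at (0,0), goal (1,1), distance |0-1|+|0-1| = 2
Tile 4: at (0,2), goal (1,0), distance |0-1|+|2-0| = 3
Tile 7: at (1,0), goal (2,0), distance |1-2|+|0-0| = 1
Tile 3: at (1,1), goal (0,2), distance |1-0|+|1-2| = 2
Tile 2: at (1,2), goal (0,1), distance |1-0|+|2-1| = 2
Tile 8: at (2,0), goal (2,1), distance |2-2|+|0-1| = 1
Tile 6: at (2,1), goal (1,2), distance |2-1|+|1-2| = 2
Tile 1: at (2,2), goal (0,0), distance |2-0|+|2-0| = 4
Sum: 2 + 3 + 1 + 2 + 2 + 1 + 2 + 4 = 17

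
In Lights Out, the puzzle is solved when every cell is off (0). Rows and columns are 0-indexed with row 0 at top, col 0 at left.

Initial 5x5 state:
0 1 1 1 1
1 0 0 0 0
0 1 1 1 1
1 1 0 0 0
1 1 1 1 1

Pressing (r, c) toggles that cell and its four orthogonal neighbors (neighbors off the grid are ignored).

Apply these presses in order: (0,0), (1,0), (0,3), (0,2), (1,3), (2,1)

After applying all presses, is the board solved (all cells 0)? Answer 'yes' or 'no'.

Answer: no

Derivation:
After press 1 at (0,0):
1 0 1 1 1
0 0 0 0 0
0 1 1 1 1
1 1 0 0 0
1 1 1 1 1

After press 2 at (1,0):
0 0 1 1 1
1 1 0 0 0
1 1 1 1 1
1 1 0 0 0
1 1 1 1 1

After press 3 at (0,3):
0 0 0 0 0
1 1 0 1 0
1 1 1 1 1
1 1 0 0 0
1 1 1 1 1

After press 4 at (0,2):
0 1 1 1 0
1 1 1 1 0
1 1 1 1 1
1 1 0 0 0
1 1 1 1 1

After press 5 at (1,3):
0 1 1 0 0
1 1 0 0 1
1 1 1 0 1
1 1 0 0 0
1 1 1 1 1

After press 6 at (2,1):
0 1 1 0 0
1 0 0 0 1
0 0 0 0 1
1 0 0 0 0
1 1 1 1 1

Lights still on: 11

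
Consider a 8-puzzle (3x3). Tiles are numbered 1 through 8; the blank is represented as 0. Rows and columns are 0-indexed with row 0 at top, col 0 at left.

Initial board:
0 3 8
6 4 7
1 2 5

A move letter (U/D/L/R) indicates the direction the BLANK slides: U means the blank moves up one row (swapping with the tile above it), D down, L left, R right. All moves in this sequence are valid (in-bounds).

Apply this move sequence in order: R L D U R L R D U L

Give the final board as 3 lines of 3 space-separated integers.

After move 1 (R):
3 0 8
6 4 7
1 2 5

After move 2 (L):
0 3 8
6 4 7
1 2 5

After move 3 (D):
6 3 8
0 4 7
1 2 5

After move 4 (U):
0 3 8
6 4 7
1 2 5

After move 5 (R):
3 0 8
6 4 7
1 2 5

After move 6 (L):
0 3 8
6 4 7
1 2 5

After move 7 (R):
3 0 8
6 4 7
1 2 5

After move 8 (D):
3 4 8
6 0 7
1 2 5

After move 9 (U):
3 0 8
6 4 7
1 2 5

After move 10 (L):
0 3 8
6 4 7
1 2 5

Answer: 0 3 8
6 4 7
1 2 5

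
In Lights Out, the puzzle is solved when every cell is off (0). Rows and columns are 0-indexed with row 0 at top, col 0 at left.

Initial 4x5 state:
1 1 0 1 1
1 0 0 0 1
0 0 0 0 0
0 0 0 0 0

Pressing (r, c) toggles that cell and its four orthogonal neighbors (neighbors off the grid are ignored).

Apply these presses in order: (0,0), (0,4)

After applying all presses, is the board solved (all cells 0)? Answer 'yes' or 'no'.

Answer: yes

Derivation:
After press 1 at (0,0):
0 0 0 1 1
0 0 0 0 1
0 0 0 0 0
0 0 0 0 0

After press 2 at (0,4):
0 0 0 0 0
0 0 0 0 0
0 0 0 0 0
0 0 0 0 0

Lights still on: 0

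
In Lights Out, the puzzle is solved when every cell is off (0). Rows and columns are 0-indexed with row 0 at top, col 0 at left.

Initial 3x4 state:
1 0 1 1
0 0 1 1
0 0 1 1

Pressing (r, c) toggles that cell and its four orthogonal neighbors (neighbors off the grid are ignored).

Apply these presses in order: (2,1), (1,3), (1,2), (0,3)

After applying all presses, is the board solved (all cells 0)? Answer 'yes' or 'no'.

After press 1 at (2,1):
1 0 1 1
0 1 1 1
1 1 0 1

After press 2 at (1,3):
1 0 1 0
0 1 0 0
1 1 0 0

After press 3 at (1,2):
1 0 0 0
0 0 1 1
1 1 1 0

After press 4 at (0,3):
1 0 1 1
0 0 1 0
1 1 1 0

Lights still on: 7

Answer: no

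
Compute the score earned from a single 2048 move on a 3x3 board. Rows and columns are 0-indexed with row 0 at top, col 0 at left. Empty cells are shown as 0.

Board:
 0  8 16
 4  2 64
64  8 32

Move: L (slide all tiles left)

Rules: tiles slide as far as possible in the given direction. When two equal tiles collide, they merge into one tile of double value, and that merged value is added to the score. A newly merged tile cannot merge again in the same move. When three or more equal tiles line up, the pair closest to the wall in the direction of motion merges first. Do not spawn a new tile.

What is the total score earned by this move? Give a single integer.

Slide left:
row 0: [0, 8, 16] -> [8, 16, 0]  score +0 (running 0)
row 1: [4, 2, 64] -> [4, 2, 64]  score +0 (running 0)
row 2: [64, 8, 32] -> [64, 8, 32]  score +0 (running 0)
Board after move:
 8 16  0
 4  2 64
64  8 32

Answer: 0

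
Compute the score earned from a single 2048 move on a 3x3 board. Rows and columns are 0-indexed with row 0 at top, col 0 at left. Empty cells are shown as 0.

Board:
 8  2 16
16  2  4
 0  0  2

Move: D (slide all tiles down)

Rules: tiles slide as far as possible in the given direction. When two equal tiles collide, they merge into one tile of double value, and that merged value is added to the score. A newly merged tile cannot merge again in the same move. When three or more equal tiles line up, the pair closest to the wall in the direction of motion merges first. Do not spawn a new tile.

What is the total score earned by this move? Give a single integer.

Slide down:
col 0: [8, 16, 0] -> [0, 8, 16]  score +0 (running 0)
col 1: [2, 2, 0] -> [0, 0, 4]  score +4 (running 4)
col 2: [16, 4, 2] -> [16, 4, 2]  score +0 (running 4)
Board after move:
 0  0 16
 8  0  4
16  4  2

Answer: 4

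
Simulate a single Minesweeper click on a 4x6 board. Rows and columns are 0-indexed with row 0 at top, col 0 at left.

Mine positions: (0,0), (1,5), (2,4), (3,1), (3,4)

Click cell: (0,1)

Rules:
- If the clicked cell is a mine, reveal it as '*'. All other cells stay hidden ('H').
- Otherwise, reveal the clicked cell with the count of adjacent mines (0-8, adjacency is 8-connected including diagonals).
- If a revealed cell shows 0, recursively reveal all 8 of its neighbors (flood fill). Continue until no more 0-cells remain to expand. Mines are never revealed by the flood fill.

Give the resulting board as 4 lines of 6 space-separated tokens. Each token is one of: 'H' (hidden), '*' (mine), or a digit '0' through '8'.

H 1 H H H H
H H H H H H
H H H H H H
H H H H H H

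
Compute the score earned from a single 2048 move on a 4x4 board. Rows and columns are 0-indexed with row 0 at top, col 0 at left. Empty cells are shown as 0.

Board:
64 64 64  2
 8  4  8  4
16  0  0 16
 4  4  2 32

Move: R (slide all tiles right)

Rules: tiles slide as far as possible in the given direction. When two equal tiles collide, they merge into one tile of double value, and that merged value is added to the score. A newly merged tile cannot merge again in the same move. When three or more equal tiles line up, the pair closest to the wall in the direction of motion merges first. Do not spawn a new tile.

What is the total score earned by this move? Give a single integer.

Answer: 168

Derivation:
Slide right:
row 0: [64, 64, 64, 2] -> [0, 64, 128, 2]  score +128 (running 128)
row 1: [8, 4, 8, 4] -> [8, 4, 8, 4]  score +0 (running 128)
row 2: [16, 0, 0, 16] -> [0, 0, 0, 32]  score +32 (running 160)
row 3: [4, 4, 2, 32] -> [0, 8, 2, 32]  score +8 (running 168)
Board after move:
  0  64 128   2
  8   4   8   4
  0   0   0  32
  0   8   2  32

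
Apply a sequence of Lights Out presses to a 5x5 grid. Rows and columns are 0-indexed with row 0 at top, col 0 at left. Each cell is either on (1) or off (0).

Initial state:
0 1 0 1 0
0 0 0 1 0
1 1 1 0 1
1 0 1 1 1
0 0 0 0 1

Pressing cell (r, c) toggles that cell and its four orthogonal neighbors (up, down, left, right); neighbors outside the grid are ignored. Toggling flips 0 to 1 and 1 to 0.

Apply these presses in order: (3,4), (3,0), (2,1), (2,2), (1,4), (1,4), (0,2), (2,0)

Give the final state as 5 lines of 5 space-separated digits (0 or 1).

After press 1 at (3,4):
0 1 0 1 0
0 0 0 1 0
1 1 1 0 0
1 0 1 0 0
0 0 0 0 0

After press 2 at (3,0):
0 1 0 1 0
0 0 0 1 0
0 1 1 0 0
0 1 1 0 0
1 0 0 0 0

After press 3 at (2,1):
0 1 0 1 0
0 1 0 1 0
1 0 0 0 0
0 0 1 0 0
1 0 0 0 0

After press 4 at (2,2):
0 1 0 1 0
0 1 1 1 0
1 1 1 1 0
0 0 0 0 0
1 0 0 0 0

After press 5 at (1,4):
0 1 0 1 1
0 1 1 0 1
1 1 1 1 1
0 0 0 0 0
1 0 0 0 0

After press 6 at (1,4):
0 1 0 1 0
0 1 1 1 0
1 1 1 1 0
0 0 0 0 0
1 0 0 0 0

After press 7 at (0,2):
0 0 1 0 0
0 1 0 1 0
1 1 1 1 0
0 0 0 0 0
1 0 0 0 0

After press 8 at (2,0):
0 0 1 0 0
1 1 0 1 0
0 0 1 1 0
1 0 0 0 0
1 0 0 0 0

Answer: 0 0 1 0 0
1 1 0 1 0
0 0 1 1 0
1 0 0 0 0
1 0 0 0 0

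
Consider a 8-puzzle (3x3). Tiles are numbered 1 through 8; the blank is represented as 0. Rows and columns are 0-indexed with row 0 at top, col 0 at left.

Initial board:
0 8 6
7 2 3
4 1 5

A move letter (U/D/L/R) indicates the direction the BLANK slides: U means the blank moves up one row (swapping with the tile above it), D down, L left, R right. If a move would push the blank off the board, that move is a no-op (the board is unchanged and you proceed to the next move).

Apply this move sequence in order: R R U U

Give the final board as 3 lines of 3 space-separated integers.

After move 1 (R):
8 0 6
7 2 3
4 1 5

After move 2 (R):
8 6 0
7 2 3
4 1 5

After move 3 (U):
8 6 0
7 2 3
4 1 5

After move 4 (U):
8 6 0
7 2 3
4 1 5

Answer: 8 6 0
7 2 3
4 1 5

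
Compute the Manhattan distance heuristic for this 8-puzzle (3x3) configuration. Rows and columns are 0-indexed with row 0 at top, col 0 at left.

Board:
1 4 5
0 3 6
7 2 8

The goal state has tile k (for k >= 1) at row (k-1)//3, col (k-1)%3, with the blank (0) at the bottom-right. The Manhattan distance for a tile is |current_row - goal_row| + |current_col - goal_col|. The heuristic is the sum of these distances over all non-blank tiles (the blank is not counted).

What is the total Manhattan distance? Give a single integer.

Answer: 9

Derivation:
Tile 1: (0,0)->(0,0) = 0
Tile 4: (0,1)->(1,0) = 2
Tile 5: (0,2)->(1,1) = 2
Tile 3: (1,1)->(0,2) = 2
Tile 6: (1,2)->(1,2) = 0
Tile 7: (2,0)->(2,0) = 0
Tile 2: (2,1)->(0,1) = 2
Tile 8: (2,2)->(2,1) = 1
Sum: 0 + 2 + 2 + 2 + 0 + 0 + 2 + 1 = 9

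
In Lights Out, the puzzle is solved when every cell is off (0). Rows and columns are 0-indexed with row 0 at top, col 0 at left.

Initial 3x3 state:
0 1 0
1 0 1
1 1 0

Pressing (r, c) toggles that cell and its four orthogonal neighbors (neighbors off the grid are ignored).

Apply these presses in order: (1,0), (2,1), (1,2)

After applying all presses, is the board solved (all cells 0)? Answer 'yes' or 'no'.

After press 1 at (1,0):
1 1 0
0 1 1
0 1 0

After press 2 at (2,1):
1 1 0
0 0 1
1 0 1

After press 3 at (1,2):
1 1 1
0 1 0
1 0 0

Lights still on: 5

Answer: no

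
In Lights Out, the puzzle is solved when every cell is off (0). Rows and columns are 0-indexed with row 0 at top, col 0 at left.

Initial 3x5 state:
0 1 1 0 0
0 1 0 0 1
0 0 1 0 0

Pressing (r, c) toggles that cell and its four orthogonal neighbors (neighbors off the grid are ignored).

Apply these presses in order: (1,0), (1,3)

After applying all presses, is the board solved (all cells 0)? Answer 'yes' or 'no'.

Answer: no

Derivation:
After press 1 at (1,0):
1 1 1 0 0
1 0 0 0 1
1 0 1 0 0

After press 2 at (1,3):
1 1 1 1 0
1 0 1 1 0
1 0 1 1 0

Lights still on: 10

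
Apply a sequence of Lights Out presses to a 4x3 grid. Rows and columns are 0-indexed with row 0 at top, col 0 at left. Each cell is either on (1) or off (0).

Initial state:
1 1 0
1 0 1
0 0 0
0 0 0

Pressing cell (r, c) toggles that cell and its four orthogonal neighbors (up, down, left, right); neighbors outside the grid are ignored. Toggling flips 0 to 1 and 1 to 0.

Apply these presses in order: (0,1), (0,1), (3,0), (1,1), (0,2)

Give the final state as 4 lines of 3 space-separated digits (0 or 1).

Answer: 1 1 1
0 1 1
1 1 0
1 1 0

Derivation:
After press 1 at (0,1):
0 0 1
1 1 1
0 0 0
0 0 0

After press 2 at (0,1):
1 1 0
1 0 1
0 0 0
0 0 0

After press 3 at (3,0):
1 1 0
1 0 1
1 0 0
1 1 0

After press 4 at (1,1):
1 0 0
0 1 0
1 1 0
1 1 0

After press 5 at (0,2):
1 1 1
0 1 1
1 1 0
1 1 0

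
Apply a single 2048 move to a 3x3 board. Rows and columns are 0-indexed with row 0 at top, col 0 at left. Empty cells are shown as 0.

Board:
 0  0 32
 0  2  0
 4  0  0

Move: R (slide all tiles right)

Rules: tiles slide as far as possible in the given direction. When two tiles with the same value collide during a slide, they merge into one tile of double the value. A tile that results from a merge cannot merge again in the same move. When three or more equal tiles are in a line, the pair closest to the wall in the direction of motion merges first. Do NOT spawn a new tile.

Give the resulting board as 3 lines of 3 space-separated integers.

Answer:  0  0 32
 0  0  2
 0  0  4

Derivation:
Slide right:
row 0: [0, 0, 32] -> [0, 0, 32]
row 1: [0, 2, 0] -> [0, 0, 2]
row 2: [4, 0, 0] -> [0, 0, 4]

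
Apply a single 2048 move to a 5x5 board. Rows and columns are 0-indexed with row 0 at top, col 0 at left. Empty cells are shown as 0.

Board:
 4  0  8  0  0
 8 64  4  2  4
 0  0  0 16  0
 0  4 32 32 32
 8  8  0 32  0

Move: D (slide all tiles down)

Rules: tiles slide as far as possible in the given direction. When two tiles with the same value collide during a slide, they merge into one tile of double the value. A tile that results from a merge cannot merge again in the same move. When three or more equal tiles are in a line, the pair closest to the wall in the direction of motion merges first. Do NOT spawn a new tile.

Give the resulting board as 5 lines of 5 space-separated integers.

Slide down:
col 0: [4, 8, 0, 0, 8] -> [0, 0, 0, 4, 16]
col 1: [0, 64, 0, 4, 8] -> [0, 0, 64, 4, 8]
col 2: [8, 4, 0, 32, 0] -> [0, 0, 8, 4, 32]
col 3: [0, 2, 16, 32, 32] -> [0, 0, 2, 16, 64]
col 4: [0, 4, 0, 32, 0] -> [0, 0, 0, 4, 32]

Answer:  0  0  0  0  0
 0  0  0  0  0
 0 64  8  2  0
 4  4  4 16  4
16  8 32 64 32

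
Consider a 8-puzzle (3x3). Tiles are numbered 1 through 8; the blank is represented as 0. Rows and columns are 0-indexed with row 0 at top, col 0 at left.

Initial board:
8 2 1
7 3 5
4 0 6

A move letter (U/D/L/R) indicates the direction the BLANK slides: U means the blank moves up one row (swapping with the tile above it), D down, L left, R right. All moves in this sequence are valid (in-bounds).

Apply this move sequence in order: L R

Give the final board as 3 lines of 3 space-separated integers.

After move 1 (L):
8 2 1
7 3 5
0 4 6

After move 2 (R):
8 2 1
7 3 5
4 0 6

Answer: 8 2 1
7 3 5
4 0 6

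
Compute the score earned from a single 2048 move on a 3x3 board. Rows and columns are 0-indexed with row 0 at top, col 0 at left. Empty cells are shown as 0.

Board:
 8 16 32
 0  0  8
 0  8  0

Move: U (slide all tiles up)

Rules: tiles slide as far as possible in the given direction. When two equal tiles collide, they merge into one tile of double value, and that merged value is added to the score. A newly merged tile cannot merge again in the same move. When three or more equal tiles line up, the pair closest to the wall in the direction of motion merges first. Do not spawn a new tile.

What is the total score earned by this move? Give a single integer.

Slide up:
col 0: [8, 0, 0] -> [8, 0, 0]  score +0 (running 0)
col 1: [16, 0, 8] -> [16, 8, 0]  score +0 (running 0)
col 2: [32, 8, 0] -> [32, 8, 0]  score +0 (running 0)
Board after move:
 8 16 32
 0  8  8
 0  0  0

Answer: 0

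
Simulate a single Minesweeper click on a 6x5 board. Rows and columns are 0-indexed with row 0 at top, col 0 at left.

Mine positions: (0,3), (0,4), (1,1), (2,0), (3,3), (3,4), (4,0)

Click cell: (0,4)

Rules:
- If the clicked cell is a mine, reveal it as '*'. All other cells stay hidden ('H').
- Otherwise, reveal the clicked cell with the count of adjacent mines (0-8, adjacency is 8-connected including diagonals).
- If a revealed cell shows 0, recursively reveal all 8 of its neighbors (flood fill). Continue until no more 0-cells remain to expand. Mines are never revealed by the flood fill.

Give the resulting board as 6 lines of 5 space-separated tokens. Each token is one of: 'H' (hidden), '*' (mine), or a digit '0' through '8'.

H H H H *
H H H H H
H H H H H
H H H H H
H H H H H
H H H H H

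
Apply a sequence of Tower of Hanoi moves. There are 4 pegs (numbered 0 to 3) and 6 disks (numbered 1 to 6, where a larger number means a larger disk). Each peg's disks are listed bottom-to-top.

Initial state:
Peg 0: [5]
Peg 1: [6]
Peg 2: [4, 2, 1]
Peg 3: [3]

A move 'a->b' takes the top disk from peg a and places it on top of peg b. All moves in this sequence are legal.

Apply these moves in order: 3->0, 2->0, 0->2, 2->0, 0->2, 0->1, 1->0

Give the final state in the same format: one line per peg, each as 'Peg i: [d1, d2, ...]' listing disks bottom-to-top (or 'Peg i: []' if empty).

Answer: Peg 0: [5, 3]
Peg 1: [6]
Peg 2: [4, 2, 1]
Peg 3: []

Derivation:
After move 1 (3->0):
Peg 0: [5, 3]
Peg 1: [6]
Peg 2: [4, 2, 1]
Peg 3: []

After move 2 (2->0):
Peg 0: [5, 3, 1]
Peg 1: [6]
Peg 2: [4, 2]
Peg 3: []

After move 3 (0->2):
Peg 0: [5, 3]
Peg 1: [6]
Peg 2: [4, 2, 1]
Peg 3: []

After move 4 (2->0):
Peg 0: [5, 3, 1]
Peg 1: [6]
Peg 2: [4, 2]
Peg 3: []

After move 5 (0->2):
Peg 0: [5, 3]
Peg 1: [6]
Peg 2: [4, 2, 1]
Peg 3: []

After move 6 (0->1):
Peg 0: [5]
Peg 1: [6, 3]
Peg 2: [4, 2, 1]
Peg 3: []

After move 7 (1->0):
Peg 0: [5, 3]
Peg 1: [6]
Peg 2: [4, 2, 1]
Peg 3: []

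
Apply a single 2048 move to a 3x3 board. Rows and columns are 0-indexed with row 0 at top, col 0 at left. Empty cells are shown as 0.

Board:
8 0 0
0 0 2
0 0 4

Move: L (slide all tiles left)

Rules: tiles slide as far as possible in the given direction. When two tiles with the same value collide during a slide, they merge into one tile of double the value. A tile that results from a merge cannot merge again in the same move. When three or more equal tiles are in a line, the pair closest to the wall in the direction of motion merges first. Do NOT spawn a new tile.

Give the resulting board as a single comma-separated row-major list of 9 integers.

Answer: 8, 0, 0, 2, 0, 0, 4, 0, 0

Derivation:
Slide left:
row 0: [8, 0, 0] -> [8, 0, 0]
row 1: [0, 0, 2] -> [2, 0, 0]
row 2: [0, 0, 4] -> [4, 0, 0]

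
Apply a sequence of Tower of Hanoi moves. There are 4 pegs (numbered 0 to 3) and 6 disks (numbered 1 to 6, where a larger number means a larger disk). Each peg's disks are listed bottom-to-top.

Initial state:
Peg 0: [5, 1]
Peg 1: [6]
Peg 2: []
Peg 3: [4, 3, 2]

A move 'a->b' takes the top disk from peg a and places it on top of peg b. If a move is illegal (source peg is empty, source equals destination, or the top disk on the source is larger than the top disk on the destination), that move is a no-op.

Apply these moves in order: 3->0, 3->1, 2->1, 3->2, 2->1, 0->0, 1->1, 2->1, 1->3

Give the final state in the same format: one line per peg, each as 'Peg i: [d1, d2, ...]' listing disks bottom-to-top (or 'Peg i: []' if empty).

After move 1 (3->0):
Peg 0: [5, 1]
Peg 1: [6]
Peg 2: []
Peg 3: [4, 3, 2]

After move 2 (3->1):
Peg 0: [5, 1]
Peg 1: [6, 2]
Peg 2: []
Peg 3: [4, 3]

After move 3 (2->1):
Peg 0: [5, 1]
Peg 1: [6, 2]
Peg 2: []
Peg 3: [4, 3]

After move 4 (3->2):
Peg 0: [5, 1]
Peg 1: [6, 2]
Peg 2: [3]
Peg 3: [4]

After move 5 (2->1):
Peg 0: [5, 1]
Peg 1: [6, 2]
Peg 2: [3]
Peg 3: [4]

After move 6 (0->0):
Peg 0: [5, 1]
Peg 1: [6, 2]
Peg 2: [3]
Peg 3: [4]

After move 7 (1->1):
Peg 0: [5, 1]
Peg 1: [6, 2]
Peg 2: [3]
Peg 3: [4]

After move 8 (2->1):
Peg 0: [5, 1]
Peg 1: [6, 2]
Peg 2: [3]
Peg 3: [4]

After move 9 (1->3):
Peg 0: [5, 1]
Peg 1: [6]
Peg 2: [3]
Peg 3: [4, 2]

Answer: Peg 0: [5, 1]
Peg 1: [6]
Peg 2: [3]
Peg 3: [4, 2]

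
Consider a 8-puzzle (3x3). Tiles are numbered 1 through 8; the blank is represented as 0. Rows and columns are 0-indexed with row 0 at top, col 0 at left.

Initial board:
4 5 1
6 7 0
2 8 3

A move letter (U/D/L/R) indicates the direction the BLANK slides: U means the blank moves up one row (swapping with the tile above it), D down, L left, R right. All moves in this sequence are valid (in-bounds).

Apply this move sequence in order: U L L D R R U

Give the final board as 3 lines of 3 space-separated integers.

Answer: 6 4 0
7 1 5
2 8 3

Derivation:
After move 1 (U):
4 5 0
6 7 1
2 8 3

After move 2 (L):
4 0 5
6 7 1
2 8 3

After move 3 (L):
0 4 5
6 7 1
2 8 3

After move 4 (D):
6 4 5
0 7 1
2 8 3

After move 5 (R):
6 4 5
7 0 1
2 8 3

After move 6 (R):
6 4 5
7 1 0
2 8 3

After move 7 (U):
6 4 0
7 1 5
2 8 3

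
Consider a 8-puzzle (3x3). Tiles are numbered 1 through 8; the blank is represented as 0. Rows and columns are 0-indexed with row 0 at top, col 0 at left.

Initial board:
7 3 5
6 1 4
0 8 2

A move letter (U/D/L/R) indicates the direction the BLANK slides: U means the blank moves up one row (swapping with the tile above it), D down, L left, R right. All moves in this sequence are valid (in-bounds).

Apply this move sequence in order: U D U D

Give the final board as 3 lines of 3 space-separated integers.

Answer: 7 3 5
6 1 4
0 8 2

Derivation:
After move 1 (U):
7 3 5
0 1 4
6 8 2

After move 2 (D):
7 3 5
6 1 4
0 8 2

After move 3 (U):
7 3 5
0 1 4
6 8 2

After move 4 (D):
7 3 5
6 1 4
0 8 2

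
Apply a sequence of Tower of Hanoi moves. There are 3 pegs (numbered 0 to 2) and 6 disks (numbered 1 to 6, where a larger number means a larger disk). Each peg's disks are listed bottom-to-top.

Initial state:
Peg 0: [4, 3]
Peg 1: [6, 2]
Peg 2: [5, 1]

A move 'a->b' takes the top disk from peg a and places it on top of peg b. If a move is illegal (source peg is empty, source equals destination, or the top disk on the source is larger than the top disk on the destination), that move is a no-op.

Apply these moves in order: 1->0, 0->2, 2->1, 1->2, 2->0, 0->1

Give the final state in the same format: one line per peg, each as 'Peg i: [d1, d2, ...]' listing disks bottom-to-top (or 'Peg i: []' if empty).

Answer: Peg 0: [4, 3, 2]
Peg 1: [6, 1]
Peg 2: [5]

Derivation:
After move 1 (1->0):
Peg 0: [4, 3, 2]
Peg 1: [6]
Peg 2: [5, 1]

After move 2 (0->2):
Peg 0: [4, 3, 2]
Peg 1: [6]
Peg 2: [5, 1]

After move 3 (2->1):
Peg 0: [4, 3, 2]
Peg 1: [6, 1]
Peg 2: [5]

After move 4 (1->2):
Peg 0: [4, 3, 2]
Peg 1: [6]
Peg 2: [5, 1]

After move 5 (2->0):
Peg 0: [4, 3, 2, 1]
Peg 1: [6]
Peg 2: [5]

After move 6 (0->1):
Peg 0: [4, 3, 2]
Peg 1: [6, 1]
Peg 2: [5]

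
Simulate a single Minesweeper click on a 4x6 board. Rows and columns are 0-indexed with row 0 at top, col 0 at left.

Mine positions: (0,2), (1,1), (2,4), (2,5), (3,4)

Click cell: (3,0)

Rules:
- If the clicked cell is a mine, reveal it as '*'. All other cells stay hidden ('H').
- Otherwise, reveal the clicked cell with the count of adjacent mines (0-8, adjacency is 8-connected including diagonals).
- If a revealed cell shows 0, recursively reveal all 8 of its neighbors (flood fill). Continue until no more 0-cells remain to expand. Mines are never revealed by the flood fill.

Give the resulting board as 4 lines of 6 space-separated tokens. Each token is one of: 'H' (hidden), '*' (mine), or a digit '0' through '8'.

H H H H H H
H H H H H H
1 1 1 2 H H
0 0 0 2 H H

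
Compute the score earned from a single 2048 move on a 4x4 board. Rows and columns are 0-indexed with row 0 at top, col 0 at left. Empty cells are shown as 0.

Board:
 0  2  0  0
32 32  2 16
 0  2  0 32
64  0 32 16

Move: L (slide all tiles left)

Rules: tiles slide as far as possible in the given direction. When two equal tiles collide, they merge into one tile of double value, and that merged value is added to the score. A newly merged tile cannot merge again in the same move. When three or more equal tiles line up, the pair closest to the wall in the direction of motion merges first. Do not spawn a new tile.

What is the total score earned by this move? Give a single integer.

Slide left:
row 0: [0, 2, 0, 0] -> [2, 0, 0, 0]  score +0 (running 0)
row 1: [32, 32, 2, 16] -> [64, 2, 16, 0]  score +64 (running 64)
row 2: [0, 2, 0, 32] -> [2, 32, 0, 0]  score +0 (running 64)
row 3: [64, 0, 32, 16] -> [64, 32, 16, 0]  score +0 (running 64)
Board after move:
 2  0  0  0
64  2 16  0
 2 32  0  0
64 32 16  0

Answer: 64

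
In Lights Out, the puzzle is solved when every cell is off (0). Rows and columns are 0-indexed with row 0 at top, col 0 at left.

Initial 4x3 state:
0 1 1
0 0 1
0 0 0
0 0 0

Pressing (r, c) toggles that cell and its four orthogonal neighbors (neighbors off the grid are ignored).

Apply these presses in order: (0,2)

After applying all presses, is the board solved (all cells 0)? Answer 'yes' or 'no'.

Answer: yes

Derivation:
After press 1 at (0,2):
0 0 0
0 0 0
0 0 0
0 0 0

Lights still on: 0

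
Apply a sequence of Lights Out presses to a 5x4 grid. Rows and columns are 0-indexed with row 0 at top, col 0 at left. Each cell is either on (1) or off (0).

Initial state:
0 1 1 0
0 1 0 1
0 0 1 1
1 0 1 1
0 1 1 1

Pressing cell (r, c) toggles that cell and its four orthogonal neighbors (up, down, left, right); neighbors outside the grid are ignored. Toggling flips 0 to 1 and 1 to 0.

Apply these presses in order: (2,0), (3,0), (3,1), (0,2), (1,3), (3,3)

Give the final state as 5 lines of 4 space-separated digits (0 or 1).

After press 1 at (2,0):
0 1 1 0
1 1 0 1
1 1 1 1
0 0 1 1
0 1 1 1

After press 2 at (3,0):
0 1 1 0
1 1 0 1
0 1 1 1
1 1 1 1
1 1 1 1

After press 3 at (3,1):
0 1 1 0
1 1 0 1
0 0 1 1
0 0 0 1
1 0 1 1

After press 4 at (0,2):
0 0 0 1
1 1 1 1
0 0 1 1
0 0 0 1
1 0 1 1

After press 5 at (1,3):
0 0 0 0
1 1 0 0
0 0 1 0
0 0 0 1
1 0 1 1

After press 6 at (3,3):
0 0 0 0
1 1 0 0
0 0 1 1
0 0 1 0
1 0 1 0

Answer: 0 0 0 0
1 1 0 0
0 0 1 1
0 0 1 0
1 0 1 0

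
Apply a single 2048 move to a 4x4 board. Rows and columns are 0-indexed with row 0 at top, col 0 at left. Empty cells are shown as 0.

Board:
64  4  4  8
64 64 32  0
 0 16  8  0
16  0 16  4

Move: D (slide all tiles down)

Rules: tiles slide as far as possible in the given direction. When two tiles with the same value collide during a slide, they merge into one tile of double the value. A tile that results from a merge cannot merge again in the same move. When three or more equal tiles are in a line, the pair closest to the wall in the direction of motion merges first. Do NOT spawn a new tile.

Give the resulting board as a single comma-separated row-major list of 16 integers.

Answer: 0, 0, 4, 0, 0, 4, 32, 0, 128, 64, 8, 8, 16, 16, 16, 4

Derivation:
Slide down:
col 0: [64, 64, 0, 16] -> [0, 0, 128, 16]
col 1: [4, 64, 16, 0] -> [0, 4, 64, 16]
col 2: [4, 32, 8, 16] -> [4, 32, 8, 16]
col 3: [8, 0, 0, 4] -> [0, 0, 8, 4]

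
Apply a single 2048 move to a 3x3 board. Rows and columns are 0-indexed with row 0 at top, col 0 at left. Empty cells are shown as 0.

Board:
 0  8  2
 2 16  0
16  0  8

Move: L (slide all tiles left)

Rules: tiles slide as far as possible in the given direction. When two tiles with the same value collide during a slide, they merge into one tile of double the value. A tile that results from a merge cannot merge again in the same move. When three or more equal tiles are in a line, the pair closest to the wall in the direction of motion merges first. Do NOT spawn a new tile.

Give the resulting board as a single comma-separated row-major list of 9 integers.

Slide left:
row 0: [0, 8, 2] -> [8, 2, 0]
row 1: [2, 16, 0] -> [2, 16, 0]
row 2: [16, 0, 8] -> [16, 8, 0]

Answer: 8, 2, 0, 2, 16, 0, 16, 8, 0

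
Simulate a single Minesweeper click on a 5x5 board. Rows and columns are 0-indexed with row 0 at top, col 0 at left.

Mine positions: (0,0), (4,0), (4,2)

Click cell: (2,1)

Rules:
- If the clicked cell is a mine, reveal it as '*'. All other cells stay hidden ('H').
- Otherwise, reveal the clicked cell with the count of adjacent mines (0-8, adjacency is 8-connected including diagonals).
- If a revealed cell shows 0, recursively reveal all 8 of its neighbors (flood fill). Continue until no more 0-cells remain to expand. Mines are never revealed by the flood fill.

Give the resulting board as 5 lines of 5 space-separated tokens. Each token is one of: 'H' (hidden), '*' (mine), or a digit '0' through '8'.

H 1 0 0 0
1 1 0 0 0
0 0 0 0 0
1 2 1 1 0
H H H 1 0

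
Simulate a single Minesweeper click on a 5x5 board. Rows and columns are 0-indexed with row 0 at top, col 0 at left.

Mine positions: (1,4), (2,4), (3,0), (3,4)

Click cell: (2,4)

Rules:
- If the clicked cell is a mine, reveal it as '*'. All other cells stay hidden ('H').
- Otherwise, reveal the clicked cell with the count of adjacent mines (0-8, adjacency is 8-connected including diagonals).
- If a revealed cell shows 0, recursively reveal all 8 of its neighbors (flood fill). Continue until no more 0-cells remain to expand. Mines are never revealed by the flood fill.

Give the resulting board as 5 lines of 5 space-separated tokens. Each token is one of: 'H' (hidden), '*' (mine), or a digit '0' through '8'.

H H H H H
H H H H H
H H H H *
H H H H H
H H H H H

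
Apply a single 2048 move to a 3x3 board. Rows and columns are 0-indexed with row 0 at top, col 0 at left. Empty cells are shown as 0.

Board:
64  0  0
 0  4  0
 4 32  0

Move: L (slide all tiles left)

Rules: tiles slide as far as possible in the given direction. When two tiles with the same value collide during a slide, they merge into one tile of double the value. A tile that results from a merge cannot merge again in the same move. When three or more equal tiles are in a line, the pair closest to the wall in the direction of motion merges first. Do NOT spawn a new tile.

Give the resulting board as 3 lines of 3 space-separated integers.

Answer: 64  0  0
 4  0  0
 4 32  0

Derivation:
Slide left:
row 0: [64, 0, 0] -> [64, 0, 0]
row 1: [0, 4, 0] -> [4, 0, 0]
row 2: [4, 32, 0] -> [4, 32, 0]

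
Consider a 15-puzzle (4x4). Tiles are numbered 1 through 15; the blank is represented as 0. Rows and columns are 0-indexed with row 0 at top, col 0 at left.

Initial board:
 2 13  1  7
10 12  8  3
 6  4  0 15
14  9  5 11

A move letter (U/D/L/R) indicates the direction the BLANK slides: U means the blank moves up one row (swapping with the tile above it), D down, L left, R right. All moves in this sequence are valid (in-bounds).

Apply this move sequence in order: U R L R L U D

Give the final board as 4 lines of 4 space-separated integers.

Answer:  2 13  1  7
10 12  0  3
 6  4  8 15
14  9  5 11

Derivation:
After move 1 (U):
 2 13  1  7
10 12  0  3
 6  4  8 15
14  9  5 11

After move 2 (R):
 2 13  1  7
10 12  3  0
 6  4  8 15
14  9  5 11

After move 3 (L):
 2 13  1  7
10 12  0  3
 6  4  8 15
14  9  5 11

After move 4 (R):
 2 13  1  7
10 12  3  0
 6  4  8 15
14  9  5 11

After move 5 (L):
 2 13  1  7
10 12  0  3
 6  4  8 15
14  9  5 11

After move 6 (U):
 2 13  0  7
10 12  1  3
 6  4  8 15
14  9  5 11

After move 7 (D):
 2 13  1  7
10 12  0  3
 6  4  8 15
14  9  5 11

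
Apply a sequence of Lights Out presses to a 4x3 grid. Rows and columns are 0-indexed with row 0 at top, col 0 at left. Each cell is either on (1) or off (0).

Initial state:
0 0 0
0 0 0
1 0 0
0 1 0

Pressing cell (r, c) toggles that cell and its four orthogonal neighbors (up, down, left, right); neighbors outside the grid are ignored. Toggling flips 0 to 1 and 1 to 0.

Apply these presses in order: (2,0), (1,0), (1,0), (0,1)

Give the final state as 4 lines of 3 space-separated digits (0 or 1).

Answer: 1 1 1
1 1 0
0 1 0
1 1 0

Derivation:
After press 1 at (2,0):
0 0 0
1 0 0
0 1 0
1 1 0

After press 2 at (1,0):
1 0 0
0 1 0
1 1 0
1 1 0

After press 3 at (1,0):
0 0 0
1 0 0
0 1 0
1 1 0

After press 4 at (0,1):
1 1 1
1 1 0
0 1 0
1 1 0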